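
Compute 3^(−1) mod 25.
3^(−1) ≡ 17 (mod 25)

Apply the extended Euclidean algorithm to (25, 3), tracking rows (r, s, t) with s·25 + t·3 = r. Each division r_prev = q·r_cur + r_new produces the new row as (previous row) − q·(current row):
  row A: (25, 1, 0)   [1·25 + 0·3 = 25]
  row B: (3, 0, 1)   [0·25 + 1·3 = 3]
  25 = 8·3 + 1   → row C = row A − 8·row B = (1, 1, −8)   [check: 1·25 − 8·3 = 1]
  3 = 3·1 + 0   → remainder 0, stop. gcd = 1 (last nonzero row C).
The gcd is 1, so 3 is invertible mod 25. The last nonzero row gives 1·25 − 8·3 = 1, so t = −8. So 3^(−1) ≡ −8 ≡ 17 (mod 25). Verify: 3 · 17 = 51 ≡ 1 (mod 25). ✓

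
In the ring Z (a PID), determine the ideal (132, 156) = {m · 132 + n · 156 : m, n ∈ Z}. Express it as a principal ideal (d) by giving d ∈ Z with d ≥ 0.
In the PID Z, (a, b) is generated by gcd(a, b). Compute gcd(156, 132) with the extended Euclidean algorithm, tracking rows (r, s, t) with s·156 + t·132 = r:
  row A: (156, 1, 0)   [1·156 + 0·132 = 156]
  row B: (132, 0, 1)   [0·156 + 1·132 = 132]
  156 = 1·132 + 24   → row C = row A − 1·row B = (24, 1, −1)   [check: 1·156 − 1·132 = 24]
  132 = 5·24 + 12   → row D = row B − 5·row C = (12, −5, 6)   [check: −5·156 + 6·132 = 12]
  24 = 2·12 + 0   → remainder 0, stop. gcd = 12 (last nonzero row D).
So gcd(132, 156) = 12, with Bézout identity −5·156 + 6·132 = 12. Containment (⊇): the Bézout identity exhibits 12 as an element of (132, 156), giving (12) ⊆ (132, 156). Containment (⊆): since 12 | 132 and 12 | 156 (132 = 12·11, 156 = 12·13), every Z-linear combination of 132 and 156 is divisible by 12, so (132, 156) ⊆ (12). Therefore (132, 156) = (12), d = 12.

Final answer: (132, 156) = (12); d = 12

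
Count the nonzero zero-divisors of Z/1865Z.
Z/1865Z has 376 nonzero zero-divisors

In Z/1865Z each nonzero element is either a unit (gcd with 1865 is 1) or a zero-divisor (gcd > 1). The number of units is φ(1865): factorise 1865 = 5 · 373, so φ(1865) = (5 − 1) · (373 − 1) = 4 · 372 = 1488. The nonzero elements number 1865 − 1 = 1864. Hence the nonzero zero-divisors number 1864 − 1488 = 376.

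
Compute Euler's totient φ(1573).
φ is multiplicative, with φ(p^e) = p^e − p^(e−1). Factorise 1573 = 11^2 · 13. Then
  φ(1573) = (11^2 − 11^1) · (13 − 1) = 110 · 12 = 1320.

Final answer: φ(1573) = 1320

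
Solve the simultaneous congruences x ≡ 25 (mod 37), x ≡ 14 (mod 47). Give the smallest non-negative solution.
The moduli 37, 47 are pairwise coprime, so by the CRT there is a unique solution mod 37·47 = 1739.
Solve by successive substitution. Start with x ≡ 25 (mod 37).
  Combine with x ≡ 14 (mod 47): write x = 25 + 37·t and require 25 + 37·t ≡ 14 (mod 47), i.e. 37·t ≡ 14 − 25 ≡ 36 (mod 47). Since 37^(−1) ≡ 14 (mod 47), t ≡ 14·36 ≡ 34 (mod 47). So x ≡ 25 + 37·34 = 1283 (mod 1739).
Unique solution in [0, 1739): x = 1283.

Final answer: x ≡ 1283 (mod 1739); the representative in [0, 1739) is 1283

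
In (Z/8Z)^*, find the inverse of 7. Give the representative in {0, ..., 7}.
Apply the extended Euclidean algorithm to (8, 7), tracking rows (r, s, t) with s·8 + t·7 = r. Each division r_prev = q·r_cur + r_new produces the new row as (previous row) − q·(current row):
  row A: (8, 1, 0)   [1·8 + 0·7 = 8]
  row B: (7, 0, 1)   [0·8 + 1·7 = 7]
  8 = 1·7 + 1   → row C = row A − 1·row B = (1, 1, −1)   [check: 1·8 − 1·7 = 1]
  7 = 7·1 + 0   → remainder 0, stop. gcd = 1 (last nonzero row C).
The gcd is 1, so 7 is invertible mod 8. The last nonzero row gives 1·8 − 1·7 = 1, so t = −1. So 7^(−1) ≡ −1 ≡ 7 (mod 8). Verify: 7 · 7 = 49 ≡ 1 (mod 8). ✓

Final answer: 7^(−1) ≡ 7 (mod 8)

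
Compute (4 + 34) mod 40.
Both summands are already reduced mod 40. 4 + 34 = 38; 38 = 0·40 + 38, so (4 + 34) mod 40 = 38.

Final answer: 38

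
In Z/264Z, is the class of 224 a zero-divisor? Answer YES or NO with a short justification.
YES

gcd(224, 264) = 8 > 1, so 224 is not a unit in Z/264Z. In Z/nZ every nonzero non-unit is a zero-divisor: explicitly, take b = 264/gcd = 33 ≠ 0 (mod 264); then 224·33 = 7392 = 28·264, i.e. 224·33 ≡ 0 (mod 264). So 224 is a zero-divisor.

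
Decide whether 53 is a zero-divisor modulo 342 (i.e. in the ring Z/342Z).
gcd(53, 342) = 1, so 53 is a unit in Z/342Z (it has a multiplicative inverse). A unit cannot be a zero-divisor: if 53·b ≡ 0 then multiplying both sides by 53^(−1) gives b ≡ 0. So 53 is not a zero-divisor.

Final answer: NO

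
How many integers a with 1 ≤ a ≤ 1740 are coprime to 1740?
The number of a ∈ {1, ..., 1740} with gcd(a, 1740) = 1 is by definition Euler's totient φ(1740). φ is multiplicative, with φ(p^e) = p^e − p^(e−1). Factorise 1740 = 2^2 · 3 · 5 · 29. Then
  φ(1740) = (2^2 − 2^1) · (3 − 1) · (5 − 1) · (29 − 1) = 2 · 2 · 4 · 28 = 448.
So there are 448 such integers.

Final answer: 448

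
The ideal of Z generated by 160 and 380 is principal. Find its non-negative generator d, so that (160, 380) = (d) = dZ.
In the PID Z, (a, b) is generated by gcd(a, b). Compute gcd(380, 160) with the extended Euclidean algorithm, tracking rows (r, s, t) with s·380 + t·160 = r:
  row A: (380, 1, 0)   [1·380 + 0·160 = 380]
  row B: (160, 0, 1)   [0·380 + 1·160 = 160]
  380 = 2·160 + 60   → row C = row A − 2·row B = (60, 1, −2)   [check: 1·380 − 2·160 = 60]
  160 = 2·60 + 40   → row D = row B − 2·row C = (40, −2, 5)   [check: −2·380 + 5·160 = 40]
  60 = 1·40 + 20   → row E = row C − 1·row D = (20, 3, −7)   [check: 3·380 − 7·160 = 20]
  40 = 2·20 + 0   → remainder 0, stop. gcd = 20 (last nonzero row E).
So gcd(160, 380) = 20, with Bézout identity 3·380 − 7·160 = 20. Containment (⊇): the Bézout identity exhibits 20 as an element of (160, 380), giving (20) ⊆ (160, 380). Containment (⊆): since 20 | 160 and 20 | 380 (160 = 20·8, 380 = 20·19), every Z-linear combination of 160 and 380 is divisible by 20, so (160, 380) ⊆ (20). Therefore (160, 380) = (20), d = 20.

Final answer: (160, 380) = (20); d = 20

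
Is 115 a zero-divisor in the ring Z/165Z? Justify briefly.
gcd(115, 165) = 5 > 1, so 115 is not a unit in Z/165Z. In Z/nZ every nonzero non-unit is a zero-divisor: explicitly, take b = 165/gcd = 33 ≠ 0 (mod 165); then 115·33 = 3795 = 23·165, i.e. 115·33 ≡ 0 (mod 165). So 115 is a zero-divisor.

Final answer: YES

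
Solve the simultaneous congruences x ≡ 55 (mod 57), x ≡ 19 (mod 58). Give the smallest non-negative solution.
The moduli 57, 58 are pairwise coprime, so by the CRT there is a unique solution mod 57·58 = 3306.
Solve by successive substitution. Start with x ≡ 55 (mod 57).
  Combine with x ≡ 19 (mod 58): write x = 55 + 57·t and require 55 + 57·t ≡ 19 (mod 58), i.e. 57·t ≡ 19 − 55 ≡ 22 (mod 58). Since 57^(−1) ≡ 57 (mod 58), t ≡ 57·22 ≡ 36 (mod 58). So x ≡ 55 + 57·36 = 2107 (mod 3306).
Unique solution in [0, 3306): x = 2107.

Final answer: x ≡ 2107 (mod 3306); the representative in [0, 3306) is 2107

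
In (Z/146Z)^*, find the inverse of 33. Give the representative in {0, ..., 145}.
33^(−1) ≡ 31 (mod 146)

Apply the extended Euclidean algorithm to (146, 33), tracking rows (r, s, t) with s·146 + t·33 = r. Each division r_prev = q·r_cur + r_new produces the new row as (previous row) − q·(current row):
  row A: (146, 1, 0)   [1·146 + 0·33 = 146]
  row B: (33, 0, 1)   [0·146 + 1·33 = 33]
  146 = 4·33 + 14   → row C = row A − 4·row B = (14, 1, −4)   [check: 1·146 − 4·33 = 14]
  33 = 2·14 + 5   → row D = row B − 2·row C = (5, −2, 9)   [check: −2·146 + 9·33 = 5]
  14 = 2·5 + 4   → row E = row C − 2·row D = (4, 5, −22)   [check: 5·146 − 22·33 = 4]
  5 = 1·4 + 1   → row F = row D − 1·row E = (1, −7, 31)   [check: −7·146 + 31·33 = 1]
  4 = 4·1 + 0   → remainder 0, stop. gcd = 1 (last nonzero row F).
The gcd is 1, so 33 is invertible mod 146. The last nonzero row gives −7·146 + 31·33 = 1, so t = 31. So 33^(−1) ≡ 31 (mod 146). Verify: 33 · 31 = 1023 ≡ 1 (mod 146). ✓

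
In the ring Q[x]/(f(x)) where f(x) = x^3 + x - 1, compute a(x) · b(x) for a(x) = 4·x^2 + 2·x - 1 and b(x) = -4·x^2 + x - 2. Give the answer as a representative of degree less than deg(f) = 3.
First multiply in Q[x] without reducing: a · b = -16·x^4 - 4·x^3 - 2·x^2 - 5·x + 2. Now divide by f(x) = x^3 + x - 1, eliminating the leading term at each step:
  leading term -16·x^4: subtract (-16·x)·f(x) = -16·x^4 - 16·x^2 + 16·x, leaving -4·x^3 + 14·x^2 - 21·x + 2
  leading term -4·x^3: subtract (-4)·f(x) = -4·x^3 - 4·x + 4, leaving 14·x^2 - 17·x - 2
The degree is now < 3, so this is the remainder. Hence a · b ≡ 14·x^2 - 17·x - 2 in Q[x]/(f).

Final answer: a · b ≡ 14·x^2 - 17·x - 2 (mod f(x))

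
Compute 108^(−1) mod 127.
108^(−1) ≡ 20 (mod 127)

Apply the extended Euclidean algorithm to (127, 108), tracking rows (r, s, t) with s·127 + t·108 = r. Each division r_prev = q·r_cur + r_new produces the new row as (previous row) − q·(current row):
  row A: (127, 1, 0)   [1·127 + 0·108 = 127]
  row B: (108, 0, 1)   [0·127 + 1·108 = 108]
  127 = 1·108 + 19   → row C = row A − 1·row B = (19, 1, −1)   [check: 1·127 − 1·108 = 19]
  108 = 5·19 + 13   → row D = row B − 5·row C = (13, −5, 6)   [check: −5·127 + 6·108 = 13]
  19 = 1·13 + 6   → row E = row C − 1·row D = (6, 6, −7)   [check: 6·127 − 7·108 = 6]
  13 = 2·6 + 1   → row F = row D − 2·row E = (1, −17, 20)   [check: −17·127 + 20·108 = 1]
  6 = 6·1 + 0   → remainder 0, stop. gcd = 1 (last nonzero row F).
The gcd is 1, so 108 is invertible mod 127. The last nonzero row gives −17·127 + 20·108 = 1, so t = 20. So 108^(−1) ≡ 20 (mod 127). Verify: 108 · 20 = 2160 ≡ 1 (mod 127). ✓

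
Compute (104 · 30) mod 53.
46

Reduce the factors first: 104 ≡ 51 (mod 53), so 104 · 30 ≡ 51 · 30 (mod 53). 51 · 30 = 1530. Dividing by 53: 1530 = 28·53 + 46. So (104 · 30) mod 53 = 46.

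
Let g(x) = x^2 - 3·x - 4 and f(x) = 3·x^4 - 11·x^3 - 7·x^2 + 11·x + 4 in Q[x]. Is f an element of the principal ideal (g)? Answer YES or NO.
YES

In Q[x] the ideal (g) consists of all multiples of g, so f ∈ (g) iff g | f, i.e. iff the remainder of f on division by g is 0. Divide f by g (g is monic, so eliminate the leading term of the running remainder at each step):
  leading term 3·x^4: subtract (3·x^2)·g(x) = 3·x^4 - 9·x^3 - 12·x^2, leaving -2·x^3 + 5·x^2 + 11·x + 4
  leading term -2·x^3: subtract (-2·x)·g(x) = -2·x^3 + 6·x^2 + 8·x, leaving -x^2 + 3·x + 4
  leading term -x^2: subtract (-1)·g(x) = -x^2 + 3·x + 4, leaving 0
The remainder is 0, so f(x) = g(x) · h(x) with h(x) = 3·x^2 - 2·x - 1. Hence g | f, i.e. f ∈ (g).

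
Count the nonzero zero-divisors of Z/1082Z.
Z/1082Z has 541 nonzero zero-divisors

In Z/1082Z each nonzero element is either a unit (gcd with 1082 is 1) or a zero-divisor (gcd > 1). The number of units is φ(1082): factorise 1082 = 2 · 541, so φ(1082) = (2 − 1) · (541 − 1) = 1 · 540 = 540. The nonzero elements number 1082 − 1 = 1081. Hence the nonzero zero-divisors number 1081 − 540 = 541.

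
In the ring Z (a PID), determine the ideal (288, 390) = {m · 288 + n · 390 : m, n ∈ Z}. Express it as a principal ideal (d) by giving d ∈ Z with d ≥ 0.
In the PID Z, (a, b) is generated by gcd(a, b). Compute gcd(390, 288) with the extended Euclidean algorithm, tracking rows (r, s, t) with s·390 + t·288 = r:
  row A: (390, 1, 0)   [1·390 + 0·288 = 390]
  row B: (288, 0, 1)   [0·390 + 1·288 = 288]
  390 = 1·288 + 102   → row C = row A − 1·row B = (102, 1, −1)   [check: 1·390 − 1·288 = 102]
  288 = 2·102 + 84   → row D = row B − 2·row C = (84, −2, 3)   [check: −2·390 + 3·288 = 84]
  102 = 1·84 + 18   → row E = row C − 1·row D = (18, 3, −4)   [check: 3·390 − 4·288 = 18]
  84 = 4·18 + 12   → row F = row D − 4·row E = (12, −14, 19)   [check: −14·390 + 19·288 = 12]
  18 = 1·12 + 6   → row G = row E − 1·row F = (6, 17, −23)   [check: 17·390 − 23·288 = 6]
  12 = 2·6 + 0   → remainder 0, stop. gcd = 6 (last nonzero row G).
So gcd(288, 390) = 6, with Bézout identity 17·390 − 23·288 = 6. Containment (⊇): the Bézout identity exhibits 6 as an element of (288, 390), giving (6) ⊆ (288, 390). Containment (⊆): since 6 | 288 and 6 | 390 (288 = 6·48, 390 = 6·65), every Z-linear combination of 288 and 390 is divisible by 6, so (288, 390) ⊆ (6). Therefore (288, 390) = (6), d = 6.

Final answer: (288, 390) = (6); d = 6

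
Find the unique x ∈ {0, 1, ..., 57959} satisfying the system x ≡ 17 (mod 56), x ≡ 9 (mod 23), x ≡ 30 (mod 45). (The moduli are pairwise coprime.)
x ≡ 7185 (mod 57960); the representative in [0, 57960) is 7185

The moduli 56, 23, 45 are pairwise coprime, so by the CRT there is a unique solution mod 56·23·45 = 57960.
Solve by successive substitution. Start with x ≡ 17 (mod 56).
  Combine with x ≡ 9 (mod 23): write x = 17 + 56·t and require 17 + 56·t ≡ 9 (mod 23), i.e. 56·t ≡ 9 − 17 ≡ 15 (mod 23). Since 56^(−1) ≡ 7 (mod 23) (56 ≡ 10 (mod 23)), t ≡ 7·15 ≡ 13 (mod 23). So x ≡ 17 + 56·13 = 745 (mod 1288).
  Combine with x ≡ 30 (mod 45): write x = 745 + 1288·t and require 745 + 1288·t ≡ 30 (mod 45), i.e. 1288·t ≡ 30 − 745 ≡ 5 (mod 45). Since 1288^(−1) ≡ 37 (mod 45) (1288 ≡ 28 (mod 45)), t ≡ 37·5 ≡ 5 (mod 45). So x ≡ 745 + 1288·5 = 7185 (mod 57960).
Unique solution in [0, 57960): x = 7185.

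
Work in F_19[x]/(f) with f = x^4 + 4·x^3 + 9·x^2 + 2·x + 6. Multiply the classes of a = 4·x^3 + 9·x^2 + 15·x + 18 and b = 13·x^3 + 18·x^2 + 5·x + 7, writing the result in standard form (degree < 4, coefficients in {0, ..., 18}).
a · b ≡ x^3 + 16·x + 7 (mod f(x))

Multiply as integer polynomials: a · b = 52·x^6 + 189·x^5 + 377·x^4 + 577·x^3 + 462·x^2 + 195·x + 126. Reducing coefficients mod 19: a · b ≡ 14·x^6 + 18·x^5 + 16·x^4 + 7·x^3 + 6·x^2 + 5·x + 12. Now divide by f(x) = x^4 + 4·x^3 + 9·x^2 + 2·x + 6 in F_19[x], eliminating the leading term at each step:
  leading term 14·x^6: subtract (14·x^2)·f(x) = 14·x^6 + 18·x^5 + 12·x^4 + 9·x^3 + 8·x^2, leaving 4·x^4 + 17·x^3 + 17·x^2 + 5·x + 12 (coefficients mod 19)
  leading term 4·x^4: subtract (4)·f(x) = 4·x^4 + 16·x^3 + 17·x^2 + 8·x + 5, leaving x^3 + 16·x + 7 (coefficients mod 19)
The degree is now < 4, so this is the remainder. Hence a · b ≡ x^3 + 16·x + 7 in F_19[x]/(f).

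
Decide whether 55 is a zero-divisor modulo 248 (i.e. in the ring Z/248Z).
NO

gcd(55, 248) = 1, so 55 is a unit in Z/248Z (it has a multiplicative inverse). A unit cannot be a zero-divisor: if 55·b ≡ 0 then multiplying both sides by 55^(−1) gives b ≡ 0. So 55 is not a zero-divisor.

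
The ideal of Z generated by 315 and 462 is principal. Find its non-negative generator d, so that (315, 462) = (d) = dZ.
(315, 462) = (21); d = 21

In the PID Z, (a, b) is generated by gcd(a, b). Compute gcd(462, 315) with the extended Euclidean algorithm, tracking rows (r, s, t) with s·462 + t·315 = r:
  row A: (462, 1, 0)   [1·462 + 0·315 = 462]
  row B: (315, 0, 1)   [0·462 + 1·315 = 315]
  462 = 1·315 + 147   → row C = row A − 1·row B = (147, 1, −1)   [check: 1·462 − 1·315 = 147]
  315 = 2·147 + 21   → row D = row B − 2·row C = (21, −2, 3)   [check: −2·462 + 3·315 = 21]
  147 = 7·21 + 0   → remainder 0, stop. gcd = 21 (last nonzero row D).
So gcd(315, 462) = 21, with Bézout identity −2·462 + 3·315 = 21. Containment (⊇): the Bézout identity exhibits 21 as an element of (315, 462), giving (21) ⊆ (315, 462). Containment (⊆): since 21 | 315 and 21 | 462 (315 = 21·15, 462 = 21·22), every Z-linear combination of 315 and 462 is divisible by 21, so (315, 462) ⊆ (21). Therefore (315, 462) = (21), d = 21.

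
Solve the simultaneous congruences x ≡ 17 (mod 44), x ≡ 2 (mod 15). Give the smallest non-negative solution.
x ≡ 17 (mod 660); the representative in [0, 660) is 17

The moduli 44, 15 are pairwise coprime, so by the CRT there is a unique solution mod 44·15 = 660.
Solve by successive substitution. Start with x ≡ 17 (mod 44).
  Combine with x ≡ 2 (mod 15): write x = 17 + 44·t and require 17 + 44·t ≡ 2 (mod 15), i.e. 44·t ≡ 2 − 17 ≡ 0 (mod 15). Since 44^(−1) ≡ 14 (mod 15) (44 ≡ 14 (mod 15)), t ≡ 14·0 ≡ 0 (mod 15). So x ≡ 17 + 44·0 = 17 (mod 660).
Unique solution in [0, 660): x = 17.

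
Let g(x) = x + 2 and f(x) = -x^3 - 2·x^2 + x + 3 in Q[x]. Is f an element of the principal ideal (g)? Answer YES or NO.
In Q[x] the ideal (g) consists of all multiples of g, so f ∈ (g) iff g | f, i.e. iff the remainder of f on division by g is 0. Divide f by g (g is monic, so eliminate the leading term of the running remainder at each step):
  leading term -x^3: subtract (-x^2)·g(x) = -x^3 - 2·x^2, leaving x + 3
  leading term x: subtract (1)·g(x) = x + 2, leaving 1
The remainder r(x) = 1 ≠ 0 (and deg r < deg g), so g ∤ f, i.e. f ∉ (g).

Final answer: NO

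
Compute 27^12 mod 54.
27

Use repeated squaring. Binary(12) = 1100. Walk through the bits of the exponent 12 left-to-right: at each bit after the leading one, square the running value, then multiply by 27 if the bit is 1 (always reducing mod 54):
  bit 1 = 1 (leading): start with 27.
  bit 2 = 1: square 27^2 = 729 ≡ 27; bit is 1, so multiply 27·27 = 729 ≡ 27 (mod 54).
  bit 3 = 0: square 27^2 = 729 ≡ 27 (mod 54).
  bit 4 = 0: square 27^2 = 729 ≡ 27 (mod 54).
Final value: 27^12 ≡ 27 (mod 54).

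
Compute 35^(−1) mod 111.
35^(−1) ≡ 92 (mod 111)

Apply the extended Euclidean algorithm to (111, 35), tracking rows (r, s, t) with s·111 + t·35 = r. Each division r_prev = q·r_cur + r_new produces the new row as (previous row) − q·(current row):
  row A: (111, 1, 0)   [1·111 + 0·35 = 111]
  row B: (35, 0, 1)   [0·111 + 1·35 = 35]
  111 = 3·35 + 6   → row C = row A − 3·row B = (6, 1, −3)   [check: 1·111 − 3·35 = 6]
  35 = 5·6 + 5   → row D = row B − 5·row C = (5, −5, 16)   [check: −5·111 + 16·35 = 5]
  6 = 1·5 + 1   → row E = row C − 1·row D = (1, 6, −19)   [check: 6·111 − 19·35 = 1]
  5 = 5·1 + 0   → remainder 0, stop. gcd = 1 (last nonzero row E).
The gcd is 1, so 35 is invertible mod 111. The last nonzero row gives 6·111 − 19·35 = 1, so t = −19. So 35^(−1) ≡ −19 ≡ 92 (mod 111). Verify: 35 · 92 = 3220 ≡ 1 (mod 111). ✓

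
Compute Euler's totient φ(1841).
φ(1841) = 1572

φ is multiplicative, with φ(p^e) = p^e − p^(e−1). Factorise 1841 = 7 · 263. Then
  φ(1841) = (7 − 1) · (263 − 1) = 6 · 262 = 1572.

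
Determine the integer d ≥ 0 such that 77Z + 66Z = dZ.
(77, 66) = (11); d = 11

In the PID Z, (a, b) is generated by gcd(a, b). Compute gcd(77, 66) with the extended Euclidean algorithm, tracking rows (r, s, t) with s·77 + t·66 = r:
  row A: (77, 1, 0)   [1·77 + 0·66 = 77]
  row B: (66, 0, 1)   [0·77 + 1·66 = 66]
  77 = 1·66 + 11   → row C = row A − 1·row B = (11, 1, −1)   [check: 1·77 − 1·66 = 11]
  66 = 6·11 + 0   → remainder 0, stop. gcd = 11 (last nonzero row C).
So gcd(77, 66) = 11, with Bézout identity 1·77 − 1·66 = 11. Containment (⊇): the Bézout identity exhibits 11 as an element of (77, 66), giving (11) ⊆ (77, 66). Containment (⊆): since 11 | 77 and 11 | 66 (77 = 11·7, 66 = 11·6), every Z-linear combination of 77 and 66 is divisible by 11, so (77, 66) ⊆ (11). Therefore (77, 66) = (11), d = 11.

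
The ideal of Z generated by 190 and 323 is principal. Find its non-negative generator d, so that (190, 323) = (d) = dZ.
(190, 323) = (19); d = 19

In the PID Z, (a, b) is generated by gcd(a, b). Compute gcd(323, 190) with the extended Euclidean algorithm, tracking rows (r, s, t) with s·323 + t·190 = r:
  row A: (323, 1, 0)   [1·323 + 0·190 = 323]
  row B: (190, 0, 1)   [0·323 + 1·190 = 190]
  323 = 1·190 + 133   → row C = row A − 1·row B = (133, 1, −1)   [check: 1·323 − 1·190 = 133]
  190 = 1·133 + 57   → row D = row B − 1·row C = (57, −1, 2)   [check: −1·323 + 2·190 = 57]
  133 = 2·57 + 19   → row E = row C − 2·row D = (19, 3, −5)   [check: 3·323 − 5·190 = 19]
  57 = 3·19 + 0   → remainder 0, stop. gcd = 19 (last nonzero row E).
So gcd(190, 323) = 19, with Bézout identity 3·323 − 5·190 = 19. Containment (⊇): the Bézout identity exhibits 19 as an element of (190, 323), giving (19) ⊆ (190, 323). Containment (⊆): since 19 | 190 and 19 | 323 (190 = 19·10, 323 = 19·17), every Z-linear combination of 190 and 323 is divisible by 19, so (190, 323) ⊆ (19). Therefore (190, 323) = (19), d = 19.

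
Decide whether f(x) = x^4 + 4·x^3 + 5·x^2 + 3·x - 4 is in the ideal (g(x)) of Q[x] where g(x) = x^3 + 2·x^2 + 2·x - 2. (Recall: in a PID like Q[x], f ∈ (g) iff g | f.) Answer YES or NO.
In Q[x] the ideal (g) consists of all multiples of g, so f ∈ (g) iff g | f, i.e. iff the remainder of f on division by g is 0. Divide f by g (g is monic, so eliminate the leading term of the running remainder at each step):
  leading term x^4: subtract (x)·g(x) = x^4 + 2·x^3 + 2·x^2 - 2·x, leaving 2·x^3 + 3·x^2 + 5·x - 4
  leading term 2·x^3: subtract (2)·g(x) = 2·x^3 + 4·x^2 + 4·x - 4, leaving -x^2 + x
The remainder r(x) = -x^2 + x ≠ 0 (and deg r < deg g), so g ∤ f, i.e. f ∉ (g).

Final answer: NO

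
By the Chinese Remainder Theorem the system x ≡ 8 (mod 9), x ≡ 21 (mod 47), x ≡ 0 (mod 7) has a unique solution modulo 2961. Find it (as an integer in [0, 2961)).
The moduli 9, 47, 7 are pairwise coprime, so by the CRT there is a unique solution mod 9·47·7 = 2961.
Solve by successive substitution. Start with x ≡ 8 (mod 9).
  Combine with x ≡ 21 (mod 47): write x = 8 + 9·t and require 8 + 9·t ≡ 21 (mod 47), i.e. 9·t ≡ 21 − 8 ≡ 13 (mod 47). Since 9^(−1) ≡ 21 (mod 47), t ≡ 21·13 ≡ 38 (mod 47). So x ≡ 8 + 9·38 = 350 (mod 423).
  Combine with x ≡ 0 (mod 7): write x = 350 + 423·t and require 350 + 423·t ≡ 0 (mod 7), i.e. 423·t ≡ 0 − 350 ≡ 0 (mod 7). Since 423^(−1) ≡ 5 (mod 7) (423 ≡ 3 (mod 7)), t ≡ 5·0 ≡ 0 (mod 7). So x ≡ 350 + 423·0 = 350 (mod 2961).
Unique solution in [0, 2961): x = 350.

Final answer: x ≡ 350 (mod 2961); the representative in [0, 2961) is 350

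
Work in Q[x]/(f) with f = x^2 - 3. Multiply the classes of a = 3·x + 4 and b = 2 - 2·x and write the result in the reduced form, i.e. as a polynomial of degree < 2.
a · b ≡ -2·x - 10 (mod f(x))

First multiply in Q[x] without reducing: a · b = -6·x^2 - 2·x + 8. Now divide by f(x) = x^2 - 3, eliminating the leading term at each step:
  leading term -6·x^2: subtract (-6)·f(x) = 18 - 6·x^2, leaving -2·x - 10
The degree is now < 2, so this is the remainder. Hence a · b ≡ -2·x - 10 in Q[x]/(f).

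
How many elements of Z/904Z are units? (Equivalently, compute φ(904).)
Z/904Z has φ(904) = 448 units

An element a ∈ Z/904Z is a unit iff gcd(a, 904) = 1, so the number of units is φ(904). φ is multiplicative, with φ(p^e) = p^e − p^(e−1). Factorise 904 = 2^3 · 113. Then
  φ(904) = (2^3 − 2^2) · (113 − 1) = 4 · 112 = 448.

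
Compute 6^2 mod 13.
Use repeated squaring. Binary(2) = 10. Walk through the bits of the exponent 2 left-to-right: at each bit after the leading one, square the running value, then multiply by 6 if the bit is 1 (always reducing mod 13):
  bit 1 = 1 (leading): start with 6.
  bit 2 = 0: square 6^2 = 36 ≡ 10 (mod 13).
Final value: 6^2 ≡ 10 (mod 13).

Final answer: 10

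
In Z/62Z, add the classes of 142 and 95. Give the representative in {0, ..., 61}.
Reduce the summands first: 142 ≡ 18, 95 ≡ 33 (mod 62), so 142 + 95 ≡ 18 + 33 (mod 62). 18 + 33 = 51; 51 = 0·62 + 51, so (142 + 95) mod 62 = 51.

Final answer: 51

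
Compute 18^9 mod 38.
Use repeated squaring. Binary(9) = 1001. Walk through the bits of the exponent 9 left-to-right: at each bit after the leading one, square the running value, then multiply by 18 if the bit is 1 (always reducing mod 38):
  bit 1 = 1 (leading): start with 18.
  bit 2 = 0: square 18^2 = 324 ≡ 20 (mod 38).
  bit 3 = 0: square 20^2 = 400 ≡ 20 (mod 38).
  bit 4 = 1: square 20^2 = 400 ≡ 20; bit is 1, so multiply 20·18 = 360 ≡ 18 (mod 38).
Final value: 18^9 ≡ 18 (mod 38).

Final answer: 18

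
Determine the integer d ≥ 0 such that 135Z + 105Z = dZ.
In the PID Z, (a, b) is generated by gcd(a, b). Compute gcd(135, 105) with the extended Euclidean algorithm, tracking rows (r, s, t) with s·135 + t·105 = r:
  row A: (135, 1, 0)   [1·135 + 0·105 = 135]
  row B: (105, 0, 1)   [0·135 + 1·105 = 105]
  135 = 1·105 + 30   → row C = row A − 1·row B = (30, 1, −1)   [check: 1·135 − 1·105 = 30]
  105 = 3·30 + 15   → row D = row B − 3·row C = (15, −3, 4)   [check: −3·135 + 4·105 = 15]
  30 = 2·15 + 0   → remainder 0, stop. gcd = 15 (last nonzero row D).
So gcd(135, 105) = 15, with Bézout identity −3·135 + 4·105 = 15. Containment (⊇): the Bézout identity exhibits 15 as an element of (135, 105), giving (15) ⊆ (135, 105). Containment (⊆): since 15 | 135 and 15 | 105 (135 = 15·9, 105 = 15·7), every Z-linear combination of 135 and 105 is divisible by 15, so (135, 105) ⊆ (15). Therefore (135, 105) = (15), d = 15.

Final answer: (135, 105) = (15); d = 15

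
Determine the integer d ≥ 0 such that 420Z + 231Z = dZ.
In the PID Z, (a, b) is generated by gcd(a, b). Compute gcd(420, 231) with the extended Euclidean algorithm, tracking rows (r, s, t) with s·420 + t·231 = r:
  row A: (420, 1, 0)   [1·420 + 0·231 = 420]
  row B: (231, 0, 1)   [0·420 + 1·231 = 231]
  420 = 1·231 + 189   → row C = row A − 1·row B = (189, 1, −1)   [check: 1·420 − 1·231 = 189]
  231 = 1·189 + 42   → row D = row B − 1·row C = (42, −1, 2)   [check: −1·420 + 2·231 = 42]
  189 = 4·42 + 21   → row E = row C − 4·row D = (21, 5, −9)   [check: 5·420 − 9·231 = 21]
  42 = 2·21 + 0   → remainder 0, stop. gcd = 21 (last nonzero row E).
So gcd(420, 231) = 21, with Bézout identity 5·420 − 9·231 = 21. Containment (⊇): the Bézout identity exhibits 21 as an element of (420, 231), giving (21) ⊆ (420, 231). Containment (⊆): since 21 | 420 and 21 | 231 (420 = 21·20, 231 = 21·11), every Z-linear combination of 420 and 231 is divisible by 21, so (420, 231) ⊆ (21). Therefore (420, 231) = (21), d = 21.

Final answer: (420, 231) = (21); d = 21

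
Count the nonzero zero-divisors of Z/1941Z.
In Z/1941Z each nonzero element is either a unit (gcd with 1941 is 1) or a zero-divisor (gcd > 1). The number of units is φ(1941): factorise 1941 = 3 · 647, so φ(1941) = (3 − 1) · (647 − 1) = 2 · 646 = 1292. The nonzero elements number 1941 − 1 = 1940. Hence the nonzero zero-divisors number 1940 − 1292 = 648.

Final answer: Z/1941Z has 648 nonzero zero-divisors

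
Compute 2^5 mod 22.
Use repeated squaring. Binary(5) = 101. Walk through the bits of the exponent 5 left-to-right: at each bit after the leading one, square the running value, then multiply by 2 if the bit is 1 (always reducing mod 22):
  bit 1 = 1 (leading): start with 2.
  bit 2 = 0: square 2^2 = 4 (mod 22).
  bit 3 = 1: square 4^2 = 16; bit is 1, so multiply 16·2 = 32 ≡ 10 (mod 22).
Final value: 2^5 ≡ 10 (mod 22).

Final answer: 10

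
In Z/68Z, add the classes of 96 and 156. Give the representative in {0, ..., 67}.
Reduce the summands first: 96 ≡ 28, 156 ≡ 20 (mod 68), so 96 + 156 ≡ 28 + 20 (mod 68). 28 + 20 = 48; 48 = 0·68 + 48, so (96 + 156) mod 68 = 48.

Final answer: 48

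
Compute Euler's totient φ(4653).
φ is multiplicative, with φ(p^e) = p^e − p^(e−1). Factorise 4653 = 3^2 · 11 · 47. Then
  φ(4653) = (3^2 − 3^1) · (11 − 1) · (47 − 1) = 6 · 10 · 46 = 2760.

Final answer: φ(4653) = 2760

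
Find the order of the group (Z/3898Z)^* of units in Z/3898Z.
|(Z/3898Z)^*| = 1948

(Z/3898Z)^* consists of the classes a with gcd(a, 3898) = 1, so its order is φ(3898). φ is multiplicative, with φ(p^e) = p^e − p^(e−1). Factorise 3898 = 2 · 1949. Then
  φ(3898) = (2 − 1) · (1949 − 1) = 1 · 1948 = 1948.
Thus |(Z/3898Z)^*| = 1948.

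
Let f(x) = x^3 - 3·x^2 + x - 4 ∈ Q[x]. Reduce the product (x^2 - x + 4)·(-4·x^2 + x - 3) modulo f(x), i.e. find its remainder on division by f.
a · b ≡ -37·x^2 - 2·x - 40 (mod f(x))

First multiply in Q[x] without reducing: a · b = -4·x^4 + 5·x^3 - 20·x^2 + 7·x - 12. Now divide by f(x) = x^3 - 3·x^2 + x - 4, eliminating the leading term at each step:
  leading term -4·x^4: subtract (-4·x)·f(x) = -4·x^4 + 12·x^3 - 4·x^2 + 16·x, leaving -7·x^3 - 16·x^2 - 9·x - 12
  leading term -7·x^3: subtract (-7)·f(x) = -7·x^3 + 21·x^2 - 7·x + 28, leaving -37·x^2 - 2·x - 40
The degree is now < 3, so this is the remainder. Hence a · b ≡ -37·x^2 - 2·x - 40 in Q[x]/(f).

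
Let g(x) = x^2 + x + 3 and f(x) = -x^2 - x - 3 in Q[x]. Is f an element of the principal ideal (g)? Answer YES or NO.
In Q[x] the ideal (g) consists of all multiples of g, so f ∈ (g) iff g | f, i.e. iff the remainder of f on division by g is 0. Divide f by g (g is monic, so eliminate the leading term of the running remainder at each step):
  leading term -x^2: subtract (-1)·g(x) = -x^2 - x - 3, leaving 0
The remainder is 0, so f(x) = g(x) · h(x) with h(x) = -1. Hence g | f, i.e. f ∈ (g).

Final answer: YES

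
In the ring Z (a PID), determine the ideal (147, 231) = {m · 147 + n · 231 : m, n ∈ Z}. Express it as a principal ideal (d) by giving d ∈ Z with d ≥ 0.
In the PID Z, (a, b) is generated by gcd(a, b). Compute gcd(231, 147) with the extended Euclidean algorithm, tracking rows (r, s, t) with s·231 + t·147 = r:
  row A: (231, 1, 0)   [1·231 + 0·147 = 231]
  row B: (147, 0, 1)   [0·231 + 1·147 = 147]
  231 = 1·147 + 84   → row C = row A − 1·row B = (84, 1, −1)   [check: 1·231 − 1·147 = 84]
  147 = 1·84 + 63   → row D = row B − 1·row C = (63, −1, 2)   [check: −1·231 + 2·147 = 63]
  84 = 1·63 + 21   → row E = row C − 1·row D = (21, 2, −3)   [check: 2·231 − 3·147 = 21]
  63 = 3·21 + 0   → remainder 0, stop. gcd = 21 (last nonzero row E).
So gcd(147, 231) = 21, with Bézout identity 2·231 − 3·147 = 21. Containment (⊇): the Bézout identity exhibits 21 as an element of (147, 231), giving (21) ⊆ (147, 231). Containment (⊆): since 21 | 147 and 21 | 231 (147 = 21·7, 231 = 21·11), every Z-linear combination of 147 and 231 is divisible by 21, so (147, 231) ⊆ (21). Therefore (147, 231) = (21), d = 21.

Final answer: (147, 231) = (21); d = 21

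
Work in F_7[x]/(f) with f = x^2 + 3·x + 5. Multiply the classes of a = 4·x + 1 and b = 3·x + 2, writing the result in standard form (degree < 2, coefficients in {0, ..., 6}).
Multiply as integer polynomials: a · b = 12·x^2 + 11·x + 2. Reducing coefficients mod 7: a · b ≡ 5·x^2 + 4·x + 2. Now divide by f(x) = x^2 + 3·x + 5 in F_7[x], eliminating the leading term at each step:
  leading term 5·x^2: subtract (5)·f(x) = 5·x^2 + x + 4, leaving 3·x + 5 (coefficients mod 7)
The degree is now < 2, so this is the remainder. Hence a · b ≡ 3·x + 5 in F_7[x]/(f).

Final answer: a · b ≡ 3·x + 5 (mod f(x))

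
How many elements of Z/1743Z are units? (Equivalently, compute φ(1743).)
An element a ∈ Z/1743Z is a unit iff gcd(a, 1743) = 1, so the number of units is φ(1743). φ is multiplicative, with φ(p^e) = p^e − p^(e−1). Factorise 1743 = 3 · 7 · 83. Then
  φ(1743) = (3 − 1) · (7 − 1) · (83 − 1) = 2 · 6 · 82 = 984.

Final answer: Z/1743Z has φ(1743) = 984 units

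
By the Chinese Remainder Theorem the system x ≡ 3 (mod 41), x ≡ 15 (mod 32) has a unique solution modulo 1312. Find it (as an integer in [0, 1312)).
The moduli 41, 32 are pairwise coprime, so by the CRT there is a unique solution mod 41·32 = 1312.
Solve by successive substitution. Start with x ≡ 3 (mod 41).
  Combine with x ≡ 15 (mod 32): write x = 3 + 41·t and require 3 + 41·t ≡ 15 (mod 32), i.e. 41·t ≡ 15 − 3 ≡ 12 (mod 32). Since 41^(−1) ≡ 25 (mod 32) (41 ≡ 9 (mod 32)), t ≡ 25·12 ≡ 12 (mod 32). So x ≡ 3 + 41·12 = 495 (mod 1312).
Unique solution in [0, 1312): x = 495.

Final answer: x ≡ 495 (mod 1312); the representative in [0, 1312) is 495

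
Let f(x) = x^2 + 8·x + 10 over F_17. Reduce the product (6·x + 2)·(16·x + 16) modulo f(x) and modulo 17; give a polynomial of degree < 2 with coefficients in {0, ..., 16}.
a · b ≡ 6·x + 7 (mod f(x))

Multiply as integer polynomials: a · b = 96·x^2 + 128·x + 32. Reducing coefficients mod 17: a · b ≡ 11·x^2 + 9·x + 15. Now divide by f(x) = x^2 + 8·x + 10 in F_17[x], eliminating the leading term at each step:
  leading term 11·x^2: subtract (11)·f(x) = 11·x^2 + 3·x + 8, leaving 6·x + 7 (coefficients mod 17)
The degree is now < 2, so this is the remainder. Hence a · b ≡ 6·x + 7 in F_17[x]/(f).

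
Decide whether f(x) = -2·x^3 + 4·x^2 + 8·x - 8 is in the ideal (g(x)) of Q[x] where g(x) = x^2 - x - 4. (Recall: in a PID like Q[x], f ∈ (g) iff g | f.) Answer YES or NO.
NO

In Q[x] the ideal (g) consists of all multiples of g, so f ∈ (g) iff g | f, i.e. iff the remainder of f on division by g is 0. Divide f by g (g is monic, so eliminate the leading term of the running remainder at each step):
  leading term -2·x^3: subtract (-2·x)·g(x) = -2·x^3 + 2·x^2 + 8·x, leaving 2·x^2 - 8
  leading term 2·x^2: subtract (2)·g(x) = 2·x^2 - 2·x - 8, leaving 2·x
The remainder r(x) = 2·x ≠ 0 (and deg r < deg g), so g ∤ f, i.e. f ∉ (g).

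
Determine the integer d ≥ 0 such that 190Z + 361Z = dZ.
(190, 361) = (19); d = 19

In the PID Z, (a, b) is generated by gcd(a, b). Compute gcd(361, 190) with the extended Euclidean algorithm, tracking rows (r, s, t) with s·361 + t·190 = r:
  row A: (361, 1, 0)   [1·361 + 0·190 = 361]
  row B: (190, 0, 1)   [0·361 + 1·190 = 190]
  361 = 1·190 + 171   → row C = row A − 1·row B = (171, 1, −1)   [check: 1·361 − 1·190 = 171]
  190 = 1·171 + 19   → row D = row B − 1·row C = (19, −1, 2)   [check: −1·361 + 2·190 = 19]
  171 = 9·19 + 0   → remainder 0, stop. gcd = 19 (last nonzero row D).
So gcd(190, 361) = 19, with Bézout identity −1·361 + 2·190 = 19. Containment (⊇): the Bézout identity exhibits 19 as an element of (190, 361), giving (19) ⊆ (190, 361). Containment (⊆): since 19 | 190 and 19 | 361 (190 = 19·10, 361 = 19·19), every Z-linear combination of 190 and 361 is divisible by 19, so (190, 361) ⊆ (19). Therefore (190, 361) = (19), d = 19.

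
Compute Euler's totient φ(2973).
φ(2973) = 1980

φ is multiplicative, with φ(p^e) = p^e − p^(e−1). Factorise 2973 = 3 · 991. Then
  φ(2973) = (3 − 1) · (991 − 1) = 2 · 990 = 1980.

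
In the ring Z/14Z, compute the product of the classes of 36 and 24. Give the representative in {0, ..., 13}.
10

Reduce the factors first: 36 ≡ 8, 24 ≡ 10 (mod 14), so 36 · 24 ≡ 8 · 10 (mod 14). 8 · 10 = 80. Dividing by 14: 80 = 5·14 + 10. So (36 · 24) mod 14 = 10.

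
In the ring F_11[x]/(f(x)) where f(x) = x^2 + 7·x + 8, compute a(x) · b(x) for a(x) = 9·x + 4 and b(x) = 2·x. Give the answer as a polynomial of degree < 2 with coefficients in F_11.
a · b ≡ 3·x + 10 (mod f(x))

Multiply as integer polynomials: a · b = 18·x^2 + 8·x. Reducing coefficients mod 11: a · b ≡ 7·x^2 + 8·x. Now divide by f(x) = x^2 + 7·x + 8 in F_11[x], eliminating the leading term at each step:
  leading term 7·x^2: subtract (7)·f(x) = 7·x^2 + 5·x + 1, leaving 3·x + 10 (coefficients mod 11)
The degree is now < 2, so this is the remainder. Hence a · b ≡ 3·x + 10 in F_11[x]/(f).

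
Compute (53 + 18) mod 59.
Both summands are already reduced mod 59. 53 + 18 = 71; 71 = 1·59 + 12, so (53 + 18) mod 59 = 12.

Final answer: 12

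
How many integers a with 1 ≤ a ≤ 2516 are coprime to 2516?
1152

The number of a ∈ {1, ..., 2516} with gcd(a, 2516) = 1 is by definition Euler's totient φ(2516). φ is multiplicative, with φ(p^e) = p^e − p^(e−1). Factorise 2516 = 2^2 · 17 · 37. Then
  φ(2516) = (2^2 − 2^1) · (17 − 1) · (37 − 1) = 2 · 16 · 36 = 1152.
So there are 1152 such integers.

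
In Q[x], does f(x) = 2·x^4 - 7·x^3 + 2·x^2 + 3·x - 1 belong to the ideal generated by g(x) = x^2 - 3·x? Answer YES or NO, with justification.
NO

In Q[x] the ideal (g) consists of all multiples of g, so f ∈ (g) iff g | f, i.e. iff the remainder of f on division by g is 0. Divide f by g (g is monic, so eliminate the leading term of the running remainder at each step):
  leading term 2·x^4: subtract (2·x^2)·g(x) = 2·x^4 - 6·x^3, leaving -x^3 + 2·x^2 + 3·x - 1
  leading term -x^3: subtract (-x)·g(x) = -x^3 + 3·x^2, leaving -x^2 + 3·x - 1
  leading term -x^2: subtract (-1)·g(x) = -x^2 + 3·x, leaving -1
The remainder r(x) = -1 ≠ 0 (and deg r < deg g), so g ∤ f, i.e. f ∉ (g).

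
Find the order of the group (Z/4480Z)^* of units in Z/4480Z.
|(Z/4480Z)^*| = 1536

(Z/4480Z)^* consists of the classes a with gcd(a, 4480) = 1, so its order is φ(4480). φ is multiplicative, with φ(p^e) = p^e − p^(e−1). Factorise 4480 = 2^7 · 5 · 7. Then
  φ(4480) = (2^7 − 2^6) · (5 − 1) · (7 − 1) = 64 · 4 · 6 = 1536.
Thus |(Z/4480Z)^*| = 1536.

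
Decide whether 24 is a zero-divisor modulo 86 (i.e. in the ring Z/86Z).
YES

gcd(24, 86) = 2 > 1, so 24 is not a unit in Z/86Z. In Z/nZ every nonzero non-unit is a zero-divisor: explicitly, take b = 86/gcd = 43 ≠ 0 (mod 86); then 24·43 = 1032 = 12·86, i.e. 24·43 ≡ 0 (mod 86). So 24 is a zero-divisor.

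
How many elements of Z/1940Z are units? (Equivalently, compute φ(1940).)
An element a ∈ Z/1940Z is a unit iff gcd(a, 1940) = 1, so the number of units is φ(1940). φ is multiplicative, with φ(p^e) = p^e − p^(e−1). Factorise 1940 = 2^2 · 5 · 97. Then
  φ(1940) = (2^2 − 2^1) · (5 − 1) · (97 − 1) = 2 · 4 · 96 = 768.

Final answer: Z/1940Z has φ(1940) = 768 units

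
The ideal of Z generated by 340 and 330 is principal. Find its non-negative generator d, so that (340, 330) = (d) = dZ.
(340, 330) = (10); d = 10

In the PID Z, (a, b) is generated by gcd(a, b). Compute gcd(340, 330) with the extended Euclidean algorithm, tracking rows (r, s, t) with s·340 + t·330 = r:
  row A: (340, 1, 0)   [1·340 + 0·330 = 340]
  row B: (330, 0, 1)   [0·340 + 1·330 = 330]
  340 = 1·330 + 10   → row C = row A − 1·row B = (10, 1, −1)   [check: 1·340 − 1·330 = 10]
  330 = 33·10 + 0   → remainder 0, stop. gcd = 10 (last nonzero row C).
So gcd(340, 330) = 10, with Bézout identity 1·340 − 1·330 = 10. Containment (⊇): the Bézout identity exhibits 10 as an element of (340, 330), giving (10) ⊆ (340, 330). Containment (⊆): since 10 | 340 and 10 | 330 (340 = 10·34, 330 = 10·33), every Z-linear combination of 340 and 330 is divisible by 10, so (340, 330) ⊆ (10). Therefore (340, 330) = (10), d = 10.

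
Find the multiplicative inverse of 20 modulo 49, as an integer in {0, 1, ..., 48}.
20^(−1) ≡ 27 (mod 49)

Apply the extended Euclidean algorithm to (49, 20), tracking rows (r, s, t) with s·49 + t·20 = r. Each division r_prev = q·r_cur + r_new produces the new row as (previous row) − q·(current row):
  row A: (49, 1, 0)   [1·49 + 0·20 = 49]
  row B: (20, 0, 1)   [0·49 + 1·20 = 20]
  49 = 2·20 + 9   → row C = row A − 2·row B = (9, 1, −2)   [check: 1·49 − 2·20 = 9]
  20 = 2·9 + 2   → row D = row B − 2·row C = (2, −2, 5)   [check: −2·49 + 5·20 = 2]
  9 = 4·2 + 1   → row E = row C − 4·row D = (1, 9, −22)   [check: 9·49 − 22·20 = 1]
  2 = 2·1 + 0   → remainder 0, stop. gcd = 1 (last nonzero row E).
The gcd is 1, so 20 is invertible mod 49. The last nonzero row gives 9·49 − 22·20 = 1, so t = −22. So 20^(−1) ≡ −22 ≡ 27 (mod 49). Verify: 20 · 27 = 540 ≡ 1 (mod 49). ✓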